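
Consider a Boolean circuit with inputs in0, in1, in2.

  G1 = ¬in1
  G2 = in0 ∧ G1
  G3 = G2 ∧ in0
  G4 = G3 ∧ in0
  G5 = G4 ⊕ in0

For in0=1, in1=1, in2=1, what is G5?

G1 = ¬1 = 0
G2 = 1 ∧ 0 = 0
G3 = 0 ∧ 1 = 0
G4 = 0 ∧ 1 = 0
G5 = 0 ⊕ 1 = 1

1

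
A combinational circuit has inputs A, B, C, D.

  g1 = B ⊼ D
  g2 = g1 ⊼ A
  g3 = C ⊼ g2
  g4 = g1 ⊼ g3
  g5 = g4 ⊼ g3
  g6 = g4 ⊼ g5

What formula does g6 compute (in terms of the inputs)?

g1 = B ⊼ D
g2 = g1 ⊼ A = (B ⊼ D) ⊼ A
g3 = C ⊼ g2 = C ⊼ ((B ⊼ D) ⊼ A)
g4 = g1 ⊼ g3 = (B ⊼ D) ⊼ (C ⊼ ((B ⊼ D) ⊼ A))
g5 = g4 ⊼ g3 = ((B ⊼ D) ⊼ (C ⊼ ((B ⊼ D) ⊼ A))) ⊼ (C ⊼ ((B ⊼ D) ⊼ A))
g6 = g4 ⊼ g5 = ((B ⊼ D) ⊼ (C ⊼ ((B ⊼ D) ⊼ A))) ⊼ (((B ⊼ D) ⊼ (C ⊼ ((B ⊼ D) ⊼ A))) ⊼ (C ⊼ ((B ⊼ D) ⊼ A)))

((B ⊼ D) ⊼ (C ⊼ ((B ⊼ D) ⊼ A))) ⊼ (((B ⊼ D) ⊼ (C ⊼ ((B ⊼ D) ⊼ A))) ⊼ (C ⊼ ((B ⊼ D) ⊼ A)))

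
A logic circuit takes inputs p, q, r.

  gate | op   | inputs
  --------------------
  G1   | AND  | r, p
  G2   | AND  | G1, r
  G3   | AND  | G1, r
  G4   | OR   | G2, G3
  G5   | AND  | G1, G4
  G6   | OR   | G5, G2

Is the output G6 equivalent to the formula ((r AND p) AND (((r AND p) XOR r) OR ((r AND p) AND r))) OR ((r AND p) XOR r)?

No

G1 = r AND p
G2 = G1 AND r = (r AND p) AND r
G3 = G1 AND r = (r AND p) AND r
G4 = G2 OR G3 = ((r AND p) AND r) OR ((r AND p) AND r)
G5 = G1 AND G4 = (r AND p) AND (((r AND p) AND r) OR ((r AND p) AND r))
G6 = G5 OR G2 = ((r AND p) AND (((r AND p) AND r) OR ((r AND p) AND r))) OR ((r AND p) AND r)
At p=0, q=0, r=1: circuit gives 0, formula gives 1.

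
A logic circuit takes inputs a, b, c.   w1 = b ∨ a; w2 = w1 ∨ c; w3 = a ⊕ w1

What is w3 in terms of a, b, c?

a ⊕ (b ∨ a)

w1 = b ∨ a
w3 = a ⊕ w1 = a ⊕ (b ∨ a)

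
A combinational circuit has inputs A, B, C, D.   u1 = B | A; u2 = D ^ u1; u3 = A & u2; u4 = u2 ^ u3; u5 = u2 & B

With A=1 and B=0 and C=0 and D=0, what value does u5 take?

0

u1 = 0 | 1 = 1
u2 = 0 ^ 1 = 1
u5 = 1 & 0 = 0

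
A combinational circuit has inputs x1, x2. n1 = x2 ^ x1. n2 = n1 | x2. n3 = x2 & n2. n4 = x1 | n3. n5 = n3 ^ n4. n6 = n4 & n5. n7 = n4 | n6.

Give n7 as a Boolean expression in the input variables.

n1 = x2 ^ x1
n2 = n1 | x2 = (x2 ^ x1) | x2
n3 = x2 & n2 = x2 & ((x2 ^ x1) | x2)
n4 = x1 | n3 = x1 | (x2 & ((x2 ^ x1) | x2))
n5 = n3 ^ n4 = (x2 & ((x2 ^ x1) | x2)) ^ (x1 | (x2 & ((x2 ^ x1) | x2)))
n6 = n4 & n5 = (x1 | (x2 & ((x2 ^ x1) | x2))) & ((x2 & ((x2 ^ x1) | x2)) ^ (x1 | (x2 & ((x2 ^ x1) | x2))))
n7 = n4 | n6 = (x1 | (x2 & ((x2 ^ x1) | x2))) | ((x1 | (x2 & ((x2 ^ x1) | x2))) & ((x2 & ((x2 ^ x1) | x2)) ^ (x1 | (x2 & ((x2 ^ x1) | x2)))))

(x1 | (x2 & ((x2 ^ x1) | x2))) | ((x1 | (x2 & ((x2 ^ x1) | x2))) & ((x2 & ((x2 ^ x1) | x2)) ^ (x1 | (x2 & ((x2 ^ x1) | x2)))))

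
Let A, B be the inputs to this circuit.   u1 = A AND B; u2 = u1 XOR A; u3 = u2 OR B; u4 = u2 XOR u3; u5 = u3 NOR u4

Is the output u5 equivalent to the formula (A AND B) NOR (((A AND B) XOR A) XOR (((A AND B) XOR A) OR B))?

No

u1 = A AND B
u2 = u1 XOR A = (A AND B) XOR A
u3 = u2 OR B = ((A AND B) XOR A) OR B
u4 = u2 XOR u3 = ((A AND B) XOR A) XOR (((A AND B) XOR A) OR B)
u5 = u3 NOR u4 = (((A AND B) XOR A) OR B) NOR (((A AND B) XOR A) XOR (((A AND B) XOR A) OR B))
At A=1, B=0: circuit gives 0, formula gives 1.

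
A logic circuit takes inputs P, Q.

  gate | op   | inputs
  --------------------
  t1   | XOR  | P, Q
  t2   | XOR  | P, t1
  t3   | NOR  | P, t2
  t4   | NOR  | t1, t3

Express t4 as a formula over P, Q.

t1 = P XOR Q
t2 = P XOR t1 = P XOR (P XOR Q)
t3 = P NOR t2 = P NOR (P XOR (P XOR Q))
t4 = t1 NOR t3 = (P XOR Q) NOR (P NOR (P XOR (P XOR Q)))

(P XOR Q) NOR (P NOR (P XOR (P XOR Q)))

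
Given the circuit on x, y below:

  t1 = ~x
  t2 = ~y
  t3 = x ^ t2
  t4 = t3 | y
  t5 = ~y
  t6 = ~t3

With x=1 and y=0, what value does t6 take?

t2 = ~0 = 1
t3 = 1 ^ 1 = 0
t6 = ~0 = 1

1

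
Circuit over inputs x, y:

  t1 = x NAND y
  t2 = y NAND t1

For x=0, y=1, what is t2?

0

t1 = 0 NAND 1 = 1
t2 = 1 NAND 1 = 0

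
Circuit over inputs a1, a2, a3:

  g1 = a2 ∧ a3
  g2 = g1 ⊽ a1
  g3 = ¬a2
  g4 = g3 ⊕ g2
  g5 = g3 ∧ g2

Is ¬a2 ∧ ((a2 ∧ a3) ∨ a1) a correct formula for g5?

g1 = a2 ∧ a3
g2 = g1 ⊽ a1 = (a2 ∧ a3) ⊽ a1
g3 = ¬a2
g5 = g3 ∧ g2 = ¬a2 ∧ ((a2 ∧ a3) ⊽ a1)
At a1=0, a2=0, a3=0: circuit gives 1, formula gives 0.

No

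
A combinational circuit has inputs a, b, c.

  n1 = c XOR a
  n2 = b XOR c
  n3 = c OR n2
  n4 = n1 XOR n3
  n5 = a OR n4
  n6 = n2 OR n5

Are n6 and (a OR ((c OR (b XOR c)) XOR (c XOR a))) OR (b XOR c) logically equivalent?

n1 = c XOR a
n2 = b XOR c
n3 = c OR n2 = c OR (b XOR c)
n4 = n1 XOR n3 = (c XOR a) XOR (c OR (b XOR c))
n5 = a OR n4 = a OR ((c XOR a) XOR (c OR (b XOR c)))
n6 = n2 OR n5 = (b XOR c) OR (a OR ((c XOR a) XOR (c OR (b XOR c))))
At a=0, b=0, c=0: circuit gives 0, formula gives 0.
At a=0, b=0, c=1: circuit gives 1, formula gives 1.
Agrees on all 8 inputs.

Yes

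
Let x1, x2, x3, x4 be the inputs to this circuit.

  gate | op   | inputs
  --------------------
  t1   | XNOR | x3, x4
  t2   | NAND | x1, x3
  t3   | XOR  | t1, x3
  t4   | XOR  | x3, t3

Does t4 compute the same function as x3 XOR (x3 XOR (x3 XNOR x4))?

Yes

t1 = x3 XNOR x4
t3 = t1 XOR x3 = (x3 XNOR x4) XOR x3
t4 = x3 XOR t3 = x3 XOR ((x3 XNOR x4) XOR x3)
At x1=0, x2=0, x3=0, x4=1: circuit gives 0, formula gives 0.
At x1=0, x2=0, x3=0, x4=0: circuit gives 1, formula gives 1.
Agrees on all 16 inputs.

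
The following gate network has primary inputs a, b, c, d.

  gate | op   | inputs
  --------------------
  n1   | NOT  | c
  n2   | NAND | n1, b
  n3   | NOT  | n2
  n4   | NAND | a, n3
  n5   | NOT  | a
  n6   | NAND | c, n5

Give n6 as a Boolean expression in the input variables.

c NAND NOT a

n5 = NOT a
n6 = c NAND n5 = c NAND NOT a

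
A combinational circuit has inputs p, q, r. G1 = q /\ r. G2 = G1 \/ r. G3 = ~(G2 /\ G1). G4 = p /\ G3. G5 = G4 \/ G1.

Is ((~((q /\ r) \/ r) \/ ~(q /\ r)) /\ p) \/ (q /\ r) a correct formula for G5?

Yes

G1 = q /\ r
G2 = G1 \/ r = (q /\ r) \/ r
G3 = ~(G2 /\ G1) = ~(((q /\ r) \/ r) /\ (q /\ r))
G4 = p /\ G3 = p /\ (~(((q /\ r) \/ r) /\ (q /\ r)))
G5 = G4 \/ G1 = (p /\ (~(((q /\ r) \/ r) /\ (q /\ r)))) \/ (q /\ r)
At p=0, q=0, r=0: circuit gives 0, formula gives 0.
At p=0, q=1, r=1: circuit gives 1, formula gives 1.
Agrees on all 8 inputs.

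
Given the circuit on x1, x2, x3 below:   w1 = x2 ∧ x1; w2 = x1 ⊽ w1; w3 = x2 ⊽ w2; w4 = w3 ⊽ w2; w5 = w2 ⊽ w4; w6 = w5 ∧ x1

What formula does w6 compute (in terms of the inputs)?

((x1 ⊽ (x2 ∧ x1)) ⊽ ((x2 ⊽ (x1 ⊽ (x2 ∧ x1))) ⊽ (x1 ⊽ (x2 ∧ x1)))) ∧ x1

w1 = x2 ∧ x1
w2 = x1 ⊽ w1 = x1 ⊽ (x2 ∧ x1)
w3 = x2 ⊽ w2 = x2 ⊽ (x1 ⊽ (x2 ∧ x1))
w4 = w3 ⊽ w2 = (x2 ⊽ (x1 ⊽ (x2 ∧ x1))) ⊽ (x1 ⊽ (x2 ∧ x1))
w5 = w2 ⊽ w4 = (x1 ⊽ (x2 ∧ x1)) ⊽ ((x2 ⊽ (x1 ⊽ (x2 ∧ x1))) ⊽ (x1 ⊽ (x2 ∧ x1)))
w6 = w5 ∧ x1 = ((x1 ⊽ (x2 ∧ x1)) ⊽ ((x2 ⊽ (x1 ⊽ (x2 ∧ x1))) ⊽ (x1 ⊽ (x2 ∧ x1)))) ∧ x1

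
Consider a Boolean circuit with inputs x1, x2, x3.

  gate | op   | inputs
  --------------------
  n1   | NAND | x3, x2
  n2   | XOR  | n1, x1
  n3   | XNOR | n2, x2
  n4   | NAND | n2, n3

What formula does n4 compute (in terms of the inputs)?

n1 = x3 NAND x2
n2 = n1 XOR x1 = (x3 NAND x2) XOR x1
n3 = n2 XNOR x2 = ((x3 NAND x2) XOR x1) XNOR x2
n4 = n2 NAND n3 = ((x3 NAND x2) XOR x1) NAND (((x3 NAND x2) XOR x1) XNOR x2)

((x3 NAND x2) XOR x1) NAND (((x3 NAND x2) XOR x1) XNOR x2)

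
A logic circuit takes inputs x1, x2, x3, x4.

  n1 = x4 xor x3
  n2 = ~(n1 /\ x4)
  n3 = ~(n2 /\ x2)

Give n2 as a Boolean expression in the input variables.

~((x4 xor x3) /\ x4)

n1 = x4 xor x3
n2 = ~(n1 /\ x4) = ~((x4 xor x3) /\ x4)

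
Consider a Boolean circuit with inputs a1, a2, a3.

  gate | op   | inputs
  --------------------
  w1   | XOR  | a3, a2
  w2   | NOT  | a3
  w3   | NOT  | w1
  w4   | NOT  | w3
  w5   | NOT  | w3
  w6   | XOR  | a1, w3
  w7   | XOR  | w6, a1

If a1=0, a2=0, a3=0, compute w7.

1

w1 = 0 XOR 0 = 0
w3 = NOT 0 = 1
w6 = 0 XOR 1 = 1
w7 = 1 XOR 0 = 1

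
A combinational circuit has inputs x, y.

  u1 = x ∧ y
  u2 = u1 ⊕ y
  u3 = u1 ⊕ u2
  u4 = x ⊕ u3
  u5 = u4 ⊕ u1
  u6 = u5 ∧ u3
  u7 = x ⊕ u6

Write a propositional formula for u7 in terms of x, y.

u1 = x ∧ y
u2 = u1 ⊕ y = (x ∧ y) ⊕ y
u3 = u1 ⊕ u2 = (x ∧ y) ⊕ ((x ∧ y) ⊕ y)
u4 = x ⊕ u3 = x ⊕ ((x ∧ y) ⊕ ((x ∧ y) ⊕ y))
u5 = u4 ⊕ u1 = (x ⊕ ((x ∧ y) ⊕ ((x ∧ y) ⊕ y))) ⊕ (x ∧ y)
u6 = u5 ∧ u3 = ((x ⊕ ((x ∧ y) ⊕ ((x ∧ y) ⊕ y))) ⊕ (x ∧ y)) ∧ ((x ∧ y) ⊕ ((x ∧ y) ⊕ y))
u7 = x ⊕ u6 = x ⊕ (((x ⊕ ((x ∧ y) ⊕ ((x ∧ y) ⊕ y))) ⊕ (x ∧ y)) ∧ ((x ∧ y) ⊕ ((x ∧ y) ⊕ y)))

x ⊕ (((x ⊕ ((x ∧ y) ⊕ ((x ∧ y) ⊕ y))) ⊕ (x ∧ y)) ∧ ((x ∧ y) ⊕ ((x ∧ y) ⊕ y)))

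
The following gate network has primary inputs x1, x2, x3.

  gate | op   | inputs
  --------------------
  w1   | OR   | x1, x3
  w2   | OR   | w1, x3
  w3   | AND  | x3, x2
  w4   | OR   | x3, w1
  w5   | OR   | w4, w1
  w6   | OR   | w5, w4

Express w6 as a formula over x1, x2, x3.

((x3 OR (x1 OR x3)) OR (x1 OR x3)) OR (x3 OR (x1 OR x3))

w1 = x1 OR x3
w4 = x3 OR w1 = x3 OR (x1 OR x3)
w5 = w4 OR w1 = (x3 OR (x1 OR x3)) OR (x1 OR x3)
w6 = w5 OR w4 = ((x3 OR (x1 OR x3)) OR (x1 OR x3)) OR (x3 OR (x1 OR x3))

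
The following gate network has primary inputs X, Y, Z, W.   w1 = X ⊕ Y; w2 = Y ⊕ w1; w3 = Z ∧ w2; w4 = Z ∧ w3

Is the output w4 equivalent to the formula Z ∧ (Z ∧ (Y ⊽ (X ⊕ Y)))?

No

w1 = X ⊕ Y
w2 = Y ⊕ w1 = Y ⊕ (X ⊕ Y)
w3 = Z ∧ w2 = Z ∧ (Y ⊕ (X ⊕ Y))
w4 = Z ∧ w3 = Z ∧ (Z ∧ (Y ⊕ (X ⊕ Y)))
At X=0, Y=0, Z=1, W=0: circuit gives 0, formula gives 1.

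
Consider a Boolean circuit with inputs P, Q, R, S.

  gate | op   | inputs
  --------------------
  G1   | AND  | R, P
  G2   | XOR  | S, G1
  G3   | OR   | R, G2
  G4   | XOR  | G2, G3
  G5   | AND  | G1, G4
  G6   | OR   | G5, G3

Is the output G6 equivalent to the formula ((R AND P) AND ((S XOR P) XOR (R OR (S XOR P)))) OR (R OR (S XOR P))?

G1 = R AND P
G2 = S XOR G1 = S XOR (R AND P)
G3 = R OR G2 = R OR (S XOR (R AND P))
G4 = G2 XOR G3 = (S XOR (R AND P)) XOR (R OR (S XOR (R AND P)))
G5 = G1 AND G4 = (R AND P) AND ((S XOR (R AND P)) XOR (R OR (S XOR (R AND P))))
G6 = G5 OR G3 = ((R AND P) AND ((S XOR (R AND P)) XOR (R OR (S XOR (R AND P))))) OR (R OR (S XOR (R AND P)))
At P=1, Q=0, R=0, S=0: circuit gives 0, formula gives 1.

No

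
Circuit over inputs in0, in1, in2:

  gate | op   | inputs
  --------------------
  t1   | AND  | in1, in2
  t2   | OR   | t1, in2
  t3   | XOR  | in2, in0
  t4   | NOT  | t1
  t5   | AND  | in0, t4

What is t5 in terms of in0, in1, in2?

in0 AND NOT (in1 AND in2)

t1 = in1 AND in2
t4 = NOT t1 = NOT (in1 AND in2)
t5 = in0 AND t4 = in0 AND NOT (in1 AND in2)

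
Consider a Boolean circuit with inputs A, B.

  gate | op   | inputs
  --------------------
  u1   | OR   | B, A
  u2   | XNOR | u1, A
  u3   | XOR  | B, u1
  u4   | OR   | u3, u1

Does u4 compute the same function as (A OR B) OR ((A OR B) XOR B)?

Yes

u1 = B OR A
u3 = B XOR u1 = B XOR (B OR A)
u4 = u3 OR u1 = (B XOR (B OR A)) OR (B OR A)
At A=0, B=0: circuit gives 0, formula gives 0.
At A=0, B=1: circuit gives 1, formula gives 1.
Agrees on all 4 inputs.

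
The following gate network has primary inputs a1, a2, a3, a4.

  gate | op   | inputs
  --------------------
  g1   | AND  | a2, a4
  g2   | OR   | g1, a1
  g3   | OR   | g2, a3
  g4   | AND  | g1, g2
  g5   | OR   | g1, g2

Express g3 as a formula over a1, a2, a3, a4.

g1 = a2 AND a4
g2 = g1 OR a1 = (a2 AND a4) OR a1
g3 = g2 OR a3 = ((a2 AND a4) OR a1) OR a3

((a2 AND a4) OR a1) OR a3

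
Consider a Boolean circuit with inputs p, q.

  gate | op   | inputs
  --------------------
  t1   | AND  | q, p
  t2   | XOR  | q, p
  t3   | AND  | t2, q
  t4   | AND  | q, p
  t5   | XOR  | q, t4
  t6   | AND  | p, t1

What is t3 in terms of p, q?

(q XOR p) AND q

t2 = q XOR p
t3 = t2 AND q = (q XOR p) AND q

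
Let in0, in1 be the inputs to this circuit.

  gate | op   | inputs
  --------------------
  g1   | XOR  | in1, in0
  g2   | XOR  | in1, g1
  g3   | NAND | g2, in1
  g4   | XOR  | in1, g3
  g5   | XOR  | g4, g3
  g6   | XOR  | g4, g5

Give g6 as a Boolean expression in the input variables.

(in1 XOR ((in1 XOR (in1 XOR in0)) NAND in1)) XOR ((in1 XOR ((in1 XOR (in1 XOR in0)) NAND in1)) XOR ((in1 XOR (in1 XOR in0)) NAND in1))

g1 = in1 XOR in0
g2 = in1 XOR g1 = in1 XOR (in1 XOR in0)
g3 = g2 NAND in1 = (in1 XOR (in1 XOR in0)) NAND in1
g4 = in1 XOR g3 = in1 XOR ((in1 XOR (in1 XOR in0)) NAND in1)
g5 = g4 XOR g3 = (in1 XOR ((in1 XOR (in1 XOR in0)) NAND in1)) XOR ((in1 XOR (in1 XOR in0)) NAND in1)
g6 = g4 XOR g5 = (in1 XOR ((in1 XOR (in1 XOR in0)) NAND in1)) XOR ((in1 XOR ((in1 XOR (in1 XOR in0)) NAND in1)) XOR ((in1 XOR (in1 XOR in0)) NAND in1))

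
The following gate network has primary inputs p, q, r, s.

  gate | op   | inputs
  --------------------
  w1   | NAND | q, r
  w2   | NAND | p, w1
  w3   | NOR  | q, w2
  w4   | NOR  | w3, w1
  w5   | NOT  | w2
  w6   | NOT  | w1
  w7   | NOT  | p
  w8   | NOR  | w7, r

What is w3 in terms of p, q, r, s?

w1 = q NAND r
w2 = p NAND w1 = p NAND (q NAND r)
w3 = q NOR w2 = q NOR (p NAND (q NAND r))

q NOR (p NAND (q NAND r))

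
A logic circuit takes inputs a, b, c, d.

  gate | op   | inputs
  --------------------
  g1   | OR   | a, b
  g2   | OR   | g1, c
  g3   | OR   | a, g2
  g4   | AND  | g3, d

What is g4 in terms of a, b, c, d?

g1 = a OR b
g2 = g1 OR c = (a OR b) OR c
g3 = a OR g2 = a OR ((a OR b) OR c)
g4 = g3 AND d = (a OR ((a OR b) OR c)) AND d

(a OR ((a OR b) OR c)) AND d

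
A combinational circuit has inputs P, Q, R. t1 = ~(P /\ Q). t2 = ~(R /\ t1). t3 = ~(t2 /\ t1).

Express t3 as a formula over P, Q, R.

t1 = ~(P /\ Q)
t2 = ~(R /\ t1) = ~(R /\ (~(P /\ Q)))
t3 = ~(t2 /\ t1) = ~((~(R /\ (~(P /\ Q)))) /\ (~(P /\ Q)))

~((~(R /\ (~(P /\ Q)))) /\ (~(P /\ Q)))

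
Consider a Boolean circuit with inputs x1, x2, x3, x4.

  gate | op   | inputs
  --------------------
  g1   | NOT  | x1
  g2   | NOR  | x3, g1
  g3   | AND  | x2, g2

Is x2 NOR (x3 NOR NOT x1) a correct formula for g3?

g1 = NOT x1
g2 = x3 NOR g1 = x3 NOR NOT x1
g3 = x2 AND g2 = x2 AND (x3 NOR NOT x1)
At x1=0, x2=0, x3=0, x4=0: circuit gives 0, formula gives 1.

No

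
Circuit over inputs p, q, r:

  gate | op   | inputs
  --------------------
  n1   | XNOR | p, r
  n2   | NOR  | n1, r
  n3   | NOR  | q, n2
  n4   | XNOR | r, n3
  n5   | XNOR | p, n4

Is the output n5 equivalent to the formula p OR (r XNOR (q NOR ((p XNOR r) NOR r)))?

No

n1 = p XNOR r
n2 = n1 NOR r = (p XNOR r) NOR r
n3 = q NOR n2 = q NOR ((p XNOR r) NOR r)
n4 = r XNOR n3 = r XNOR (q NOR ((p XNOR r) NOR r))
n5 = p XNOR n4 = p XNOR (r XNOR (q NOR ((p XNOR r) NOR r)))
At p=0, q=0, r=0: circuit gives 1, formula gives 0.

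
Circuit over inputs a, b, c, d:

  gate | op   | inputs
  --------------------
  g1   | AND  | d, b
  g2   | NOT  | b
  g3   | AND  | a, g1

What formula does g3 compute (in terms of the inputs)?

a AND (d AND b)

g1 = d AND b
g3 = a AND g1 = a AND (d AND b)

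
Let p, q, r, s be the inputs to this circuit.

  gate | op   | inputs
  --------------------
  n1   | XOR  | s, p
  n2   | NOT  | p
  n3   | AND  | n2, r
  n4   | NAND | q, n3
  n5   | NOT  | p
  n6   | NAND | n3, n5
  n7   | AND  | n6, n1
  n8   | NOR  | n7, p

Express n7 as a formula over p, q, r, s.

((NOT p AND r) NAND NOT p) AND (s XOR p)

n1 = s XOR p
n2 = NOT p
n3 = n2 AND r = NOT p AND r
n5 = NOT p
n6 = n3 NAND n5 = (NOT p AND r) NAND NOT p
n7 = n6 AND n1 = ((NOT p AND r) NAND NOT p) AND (s XOR p)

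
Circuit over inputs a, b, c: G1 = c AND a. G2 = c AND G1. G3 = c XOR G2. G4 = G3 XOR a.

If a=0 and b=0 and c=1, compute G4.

G1 = 1 AND 0 = 0
G2 = 1 AND 0 = 0
G3 = 1 XOR 0 = 1
G4 = 1 XOR 0 = 1

1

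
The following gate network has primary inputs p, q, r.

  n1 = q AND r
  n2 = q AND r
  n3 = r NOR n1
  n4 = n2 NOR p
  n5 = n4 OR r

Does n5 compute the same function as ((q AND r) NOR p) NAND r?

No

n2 = q AND r
n4 = n2 NOR p = (q AND r) NOR p
n5 = n4 OR r = ((q AND r) NOR p) OR r
At p=0, q=0, r=1: circuit gives 1, formula gives 0.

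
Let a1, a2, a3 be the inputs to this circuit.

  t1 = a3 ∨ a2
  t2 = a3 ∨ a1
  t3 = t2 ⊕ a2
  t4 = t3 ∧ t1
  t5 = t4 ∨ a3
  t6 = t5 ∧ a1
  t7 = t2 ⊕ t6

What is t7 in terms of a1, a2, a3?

t1 = a3 ∨ a2
t2 = a3 ∨ a1
t3 = t2 ⊕ a2 = (a3 ∨ a1) ⊕ a2
t4 = t3 ∧ t1 = ((a3 ∨ a1) ⊕ a2) ∧ (a3 ∨ a2)
t5 = t4 ∨ a3 = (((a3 ∨ a1) ⊕ a2) ∧ (a3 ∨ a2)) ∨ a3
t6 = t5 ∧ a1 = ((((a3 ∨ a1) ⊕ a2) ∧ (a3 ∨ a2)) ∨ a3) ∧ a1
t7 = t2 ⊕ t6 = (a3 ∨ a1) ⊕ (((((a3 ∨ a1) ⊕ a2) ∧ (a3 ∨ a2)) ∨ a3) ∧ a1)

(a3 ∨ a1) ⊕ (((((a3 ∨ a1) ⊕ a2) ∧ (a3 ∨ a2)) ∨ a3) ∧ a1)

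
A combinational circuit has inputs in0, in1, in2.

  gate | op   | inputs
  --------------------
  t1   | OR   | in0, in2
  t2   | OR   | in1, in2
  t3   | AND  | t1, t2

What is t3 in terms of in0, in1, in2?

(in0 OR in2) AND (in1 OR in2)

t1 = in0 OR in2
t2 = in1 OR in2
t3 = t1 AND t2 = (in0 OR in2) AND (in1 OR in2)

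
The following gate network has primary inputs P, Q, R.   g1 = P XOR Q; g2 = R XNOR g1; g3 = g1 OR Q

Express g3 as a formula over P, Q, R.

(P XOR Q) OR Q

g1 = P XOR Q
g3 = g1 OR Q = (P XOR Q) OR Q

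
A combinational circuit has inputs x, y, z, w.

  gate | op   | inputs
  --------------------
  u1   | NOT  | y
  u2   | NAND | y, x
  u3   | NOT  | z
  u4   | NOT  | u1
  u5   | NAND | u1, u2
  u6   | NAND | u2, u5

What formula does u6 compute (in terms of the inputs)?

(y NAND x) NAND (NOT y NAND (y NAND x))

u1 = NOT y
u2 = y NAND x
u5 = u1 NAND u2 = NOT y NAND (y NAND x)
u6 = u2 NAND u5 = (y NAND x) NAND (NOT y NAND (y NAND x))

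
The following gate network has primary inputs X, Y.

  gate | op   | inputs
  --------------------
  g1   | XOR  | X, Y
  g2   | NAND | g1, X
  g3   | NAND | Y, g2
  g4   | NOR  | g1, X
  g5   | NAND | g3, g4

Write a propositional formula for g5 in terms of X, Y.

(Y NAND ((X XOR Y) NAND X)) NAND ((X XOR Y) NOR X)

g1 = X XOR Y
g2 = g1 NAND X = (X XOR Y) NAND X
g3 = Y NAND g2 = Y NAND ((X XOR Y) NAND X)
g4 = g1 NOR X = (X XOR Y) NOR X
g5 = g3 NAND g4 = (Y NAND ((X XOR Y) NAND X)) NAND ((X XOR Y) NOR X)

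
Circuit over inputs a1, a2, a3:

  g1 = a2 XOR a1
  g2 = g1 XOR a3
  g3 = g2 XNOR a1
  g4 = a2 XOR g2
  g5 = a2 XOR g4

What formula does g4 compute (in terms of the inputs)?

a2 XOR ((a2 XOR a1) XOR a3)

g1 = a2 XOR a1
g2 = g1 XOR a3 = (a2 XOR a1) XOR a3
g4 = a2 XOR g2 = a2 XOR ((a2 XOR a1) XOR a3)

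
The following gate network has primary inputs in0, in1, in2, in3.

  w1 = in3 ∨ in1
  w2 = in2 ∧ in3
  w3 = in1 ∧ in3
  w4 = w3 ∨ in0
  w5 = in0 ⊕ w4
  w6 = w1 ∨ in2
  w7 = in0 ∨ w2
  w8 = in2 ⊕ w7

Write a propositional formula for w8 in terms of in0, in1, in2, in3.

w2 = in2 ∧ in3
w7 = in0 ∨ w2 = in0 ∨ (in2 ∧ in3)
w8 = in2 ⊕ w7 = in2 ⊕ (in0 ∨ (in2 ∧ in3))

in2 ⊕ (in0 ∨ (in2 ∧ in3))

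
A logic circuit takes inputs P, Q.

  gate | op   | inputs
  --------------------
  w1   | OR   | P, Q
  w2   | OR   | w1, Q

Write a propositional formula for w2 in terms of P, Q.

w1 = P OR Q
w2 = w1 OR Q = (P OR Q) OR Q

(P OR Q) OR Q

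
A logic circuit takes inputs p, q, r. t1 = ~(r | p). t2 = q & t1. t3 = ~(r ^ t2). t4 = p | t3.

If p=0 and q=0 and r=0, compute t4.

t1 = ~(0 | 0) = 1
t2 = 0 & 1 = 0
t3 = ~(0 ^ 0) = 1
t4 = 0 | 1 = 1

1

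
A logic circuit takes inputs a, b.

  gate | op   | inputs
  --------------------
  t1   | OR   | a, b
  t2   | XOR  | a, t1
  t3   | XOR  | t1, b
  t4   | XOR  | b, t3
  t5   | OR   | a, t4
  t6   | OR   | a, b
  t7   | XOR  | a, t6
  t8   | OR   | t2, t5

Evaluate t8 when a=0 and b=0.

0

t1 = 0 OR 0 = 0
t2 = 0 XOR 0 = 0
t3 = 0 XOR 0 = 0
t4 = 0 XOR 0 = 0
t5 = 0 OR 0 = 0
t8 = 0 OR 0 = 0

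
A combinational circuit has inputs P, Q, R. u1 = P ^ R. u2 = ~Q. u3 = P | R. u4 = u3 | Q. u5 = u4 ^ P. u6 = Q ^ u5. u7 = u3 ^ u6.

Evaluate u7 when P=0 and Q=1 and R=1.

u3 = 0 | 1 = 1
u4 = 1 | 1 = 1
u5 = 1 ^ 0 = 1
u6 = 1 ^ 1 = 0
u7 = 1 ^ 0 = 1

1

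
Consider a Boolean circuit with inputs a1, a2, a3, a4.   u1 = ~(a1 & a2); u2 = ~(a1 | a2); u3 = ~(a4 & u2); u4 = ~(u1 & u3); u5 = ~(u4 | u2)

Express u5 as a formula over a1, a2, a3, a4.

~((~((~(a1 & a2)) & (~(a4 & (~(a1 | a2)))))) | (~(a1 | a2)))

u1 = ~(a1 & a2)
u2 = ~(a1 | a2)
u3 = ~(a4 & u2) = ~(a4 & (~(a1 | a2)))
u4 = ~(u1 & u3) = ~((~(a1 & a2)) & (~(a4 & (~(a1 | a2)))))
u5 = ~(u4 | u2) = ~((~((~(a1 & a2)) & (~(a4 & (~(a1 | a2)))))) | (~(a1 | a2)))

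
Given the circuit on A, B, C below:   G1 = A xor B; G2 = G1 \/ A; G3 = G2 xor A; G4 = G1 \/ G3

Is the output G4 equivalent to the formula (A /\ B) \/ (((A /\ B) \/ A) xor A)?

G1 = A xor B
G2 = G1 \/ A = (A xor B) \/ A
G3 = G2 xor A = ((A xor B) \/ A) xor A
G4 = G1 \/ G3 = (A xor B) \/ (((A xor B) \/ A) xor A)
At A=0, B=1, C=0: circuit gives 1, formula gives 0.

No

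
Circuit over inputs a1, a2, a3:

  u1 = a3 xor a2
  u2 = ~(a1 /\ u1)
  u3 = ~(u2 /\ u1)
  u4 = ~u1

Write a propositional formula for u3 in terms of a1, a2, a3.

u1 = a3 xor a2
u2 = ~(a1 /\ u1) = ~(a1 /\ (a3 xor a2))
u3 = ~(u2 /\ u1) = ~((~(a1 /\ (a3 xor a2))) /\ (a3 xor a2))

~((~(a1 /\ (a3 xor a2))) /\ (a3 xor a2))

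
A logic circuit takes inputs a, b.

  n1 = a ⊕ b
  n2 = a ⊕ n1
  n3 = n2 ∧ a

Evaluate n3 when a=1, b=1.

n1 = 1 ⊕ 1 = 0
n2 = 1 ⊕ 0 = 1
n3 = 1 ∧ 1 = 1

1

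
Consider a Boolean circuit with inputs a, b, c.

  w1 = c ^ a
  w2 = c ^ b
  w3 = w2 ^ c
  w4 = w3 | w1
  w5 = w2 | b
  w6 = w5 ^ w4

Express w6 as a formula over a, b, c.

((c ^ b) | b) ^ (((c ^ b) ^ c) | (c ^ a))

w1 = c ^ a
w2 = c ^ b
w3 = w2 ^ c = (c ^ b) ^ c
w4 = w3 | w1 = ((c ^ b) ^ c) | (c ^ a)
w5 = w2 | b = (c ^ b) | b
w6 = w5 ^ w4 = ((c ^ b) | b) ^ (((c ^ b) ^ c) | (c ^ a))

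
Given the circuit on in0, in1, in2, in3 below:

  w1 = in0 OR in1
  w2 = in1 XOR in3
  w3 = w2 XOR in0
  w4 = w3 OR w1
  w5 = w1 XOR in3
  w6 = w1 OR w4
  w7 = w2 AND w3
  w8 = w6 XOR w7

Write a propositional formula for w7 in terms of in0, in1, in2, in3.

w2 = in1 XOR in3
w3 = w2 XOR in0 = (in1 XOR in3) XOR in0
w7 = w2 AND w3 = (in1 XOR in3) AND ((in1 XOR in3) XOR in0)

(in1 XOR in3) AND ((in1 XOR in3) XOR in0)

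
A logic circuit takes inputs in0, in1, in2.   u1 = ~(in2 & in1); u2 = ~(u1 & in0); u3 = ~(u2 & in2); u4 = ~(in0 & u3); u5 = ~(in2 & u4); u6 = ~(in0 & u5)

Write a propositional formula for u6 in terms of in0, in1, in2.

u1 = ~(in2 & in1)
u2 = ~(u1 & in0) = ~((~(in2 & in1)) & in0)
u3 = ~(u2 & in2) = ~((~((~(in2 & in1)) & in0)) & in2)
u4 = ~(in0 & u3) = ~(in0 & (~((~((~(in2 & in1)) & in0)) & in2)))
u5 = ~(in2 & u4) = ~(in2 & (~(in0 & (~((~((~(in2 & in1)) & in0)) & in2)))))
u6 = ~(in0 & u5) = ~(in0 & (~(in2 & (~(in0 & (~((~((~(in2 & in1)) & in0)) & in2)))))))

~(in0 & (~(in2 & (~(in0 & (~((~((~(in2 & in1)) & in0)) & in2)))))))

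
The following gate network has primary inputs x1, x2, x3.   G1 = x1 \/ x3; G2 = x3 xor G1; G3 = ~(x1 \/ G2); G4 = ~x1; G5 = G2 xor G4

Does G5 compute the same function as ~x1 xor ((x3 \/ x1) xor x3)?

Yes

G1 = x1 \/ x3
G2 = x3 xor G1 = x3 xor (x1 \/ x3)
G4 = ~x1
G5 = G2 xor G4 = (x3 xor (x1 \/ x3)) xor ~x1
At x1=1, x2=0, x3=1: circuit gives 0, formula gives 0.
At x1=0, x2=0, x3=0: circuit gives 1, formula gives 1.
Agrees on all 8 inputs.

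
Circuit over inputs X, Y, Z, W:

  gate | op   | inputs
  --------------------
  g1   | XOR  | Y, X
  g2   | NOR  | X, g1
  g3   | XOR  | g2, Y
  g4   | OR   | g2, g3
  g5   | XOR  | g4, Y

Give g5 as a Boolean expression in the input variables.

g1 = Y XOR X
g2 = X NOR g1 = X NOR (Y XOR X)
g3 = g2 XOR Y = (X NOR (Y XOR X)) XOR Y
g4 = g2 OR g3 = (X NOR (Y XOR X)) OR ((X NOR (Y XOR X)) XOR Y)
g5 = g4 XOR Y = ((X NOR (Y XOR X)) OR ((X NOR (Y XOR X)) XOR Y)) XOR Y

((X NOR (Y XOR X)) OR ((X NOR (Y XOR X)) XOR Y)) XOR Y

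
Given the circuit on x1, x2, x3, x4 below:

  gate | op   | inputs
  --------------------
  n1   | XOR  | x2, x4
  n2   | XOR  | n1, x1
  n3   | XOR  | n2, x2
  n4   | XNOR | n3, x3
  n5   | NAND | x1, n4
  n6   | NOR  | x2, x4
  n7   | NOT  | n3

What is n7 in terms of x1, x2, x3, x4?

n1 = x2 XOR x4
n2 = n1 XOR x1 = (x2 XOR x4) XOR x1
n3 = n2 XOR x2 = ((x2 XOR x4) XOR x1) XOR x2
n7 = NOT n3 = NOT (((x2 XOR x4) XOR x1) XOR x2)

NOT (((x2 XOR x4) XOR x1) XOR x2)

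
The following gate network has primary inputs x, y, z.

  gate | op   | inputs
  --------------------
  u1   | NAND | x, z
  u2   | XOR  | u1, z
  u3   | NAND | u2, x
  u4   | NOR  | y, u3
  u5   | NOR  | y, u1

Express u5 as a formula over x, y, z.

u1 = x NAND z
u5 = y NOR u1 = y NOR (x NAND z)

y NOR (x NAND z)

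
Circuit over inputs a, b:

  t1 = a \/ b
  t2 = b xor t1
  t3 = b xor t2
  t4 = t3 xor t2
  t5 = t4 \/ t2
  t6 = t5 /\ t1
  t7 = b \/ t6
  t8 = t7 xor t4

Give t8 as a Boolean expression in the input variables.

(b \/ ((((b xor (b xor (a \/ b))) xor (b xor (a \/ b))) \/ (b xor (a \/ b))) /\ (a \/ b))) xor ((b xor (b xor (a \/ b))) xor (b xor (a \/ b)))

t1 = a \/ b
t2 = b xor t1 = b xor (a \/ b)
t3 = b xor t2 = b xor (b xor (a \/ b))
t4 = t3 xor t2 = (b xor (b xor (a \/ b))) xor (b xor (a \/ b))
t5 = t4 \/ t2 = ((b xor (b xor (a \/ b))) xor (b xor (a \/ b))) \/ (b xor (a \/ b))
t6 = t5 /\ t1 = (((b xor (b xor (a \/ b))) xor (b xor (a \/ b))) \/ (b xor (a \/ b))) /\ (a \/ b)
t7 = b \/ t6 = b \/ ((((b xor (b xor (a \/ b))) xor (b xor (a \/ b))) \/ (b xor (a \/ b))) /\ (a \/ b))
t8 = t7 xor t4 = (b \/ ((((b xor (b xor (a \/ b))) xor (b xor (a \/ b))) \/ (b xor (a \/ b))) /\ (a \/ b))) xor ((b xor (b xor (a \/ b))) xor (b xor (a \/ b)))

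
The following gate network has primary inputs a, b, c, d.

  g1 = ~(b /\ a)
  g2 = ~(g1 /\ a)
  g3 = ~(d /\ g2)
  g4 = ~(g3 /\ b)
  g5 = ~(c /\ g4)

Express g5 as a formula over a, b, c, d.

~(c /\ (~((~(d /\ (~((~(b /\ a)) /\ a)))) /\ b)))

g1 = ~(b /\ a)
g2 = ~(g1 /\ a) = ~((~(b /\ a)) /\ a)
g3 = ~(d /\ g2) = ~(d /\ (~((~(b /\ a)) /\ a)))
g4 = ~(g3 /\ b) = ~((~(d /\ (~((~(b /\ a)) /\ a)))) /\ b)
g5 = ~(c /\ g4) = ~(c /\ (~((~(d /\ (~((~(b /\ a)) /\ a)))) /\ b)))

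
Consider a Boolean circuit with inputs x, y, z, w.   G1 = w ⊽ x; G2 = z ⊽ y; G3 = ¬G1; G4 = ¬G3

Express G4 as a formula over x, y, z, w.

¬¬(w ⊽ x)

G1 = w ⊽ x
G3 = ¬G1 = ¬(w ⊽ x)
G4 = ¬G3 = ¬¬(w ⊽ x)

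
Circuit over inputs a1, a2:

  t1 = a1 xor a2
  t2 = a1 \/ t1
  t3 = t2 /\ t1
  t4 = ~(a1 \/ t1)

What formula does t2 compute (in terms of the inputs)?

t1 = a1 xor a2
t2 = a1 \/ t1 = a1 \/ (a1 xor a2)

a1 \/ (a1 xor a2)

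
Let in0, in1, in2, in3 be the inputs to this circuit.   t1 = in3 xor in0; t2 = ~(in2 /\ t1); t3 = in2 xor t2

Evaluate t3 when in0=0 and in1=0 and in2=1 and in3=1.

t1 = 1 xor 0 = 1
t2 = ~(1 /\ 1) = 0
t3 = 1 xor 0 = 1

1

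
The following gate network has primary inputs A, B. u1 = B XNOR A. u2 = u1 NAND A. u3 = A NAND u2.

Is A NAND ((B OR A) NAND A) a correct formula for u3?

No

u1 = B XNOR A
u2 = u1 NAND A = (B XNOR A) NAND A
u3 = A NAND u2 = A NAND ((B XNOR A) NAND A)
At A=1, B=0: circuit gives 0, formula gives 1.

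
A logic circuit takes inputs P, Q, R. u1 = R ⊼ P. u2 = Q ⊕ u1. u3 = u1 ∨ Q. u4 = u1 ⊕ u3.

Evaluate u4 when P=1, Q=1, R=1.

u1 = 1 ⊼ 1 = 0
u3 = 0 ∨ 1 = 1
u4 = 0 ⊕ 1 = 1

1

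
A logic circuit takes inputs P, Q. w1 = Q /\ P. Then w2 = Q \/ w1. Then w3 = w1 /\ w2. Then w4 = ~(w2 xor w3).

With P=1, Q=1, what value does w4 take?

1

w1 = 1 /\ 1 = 1
w2 = 1 \/ 1 = 1
w3 = 1 /\ 1 = 1
w4 = ~(1 xor 1) = 1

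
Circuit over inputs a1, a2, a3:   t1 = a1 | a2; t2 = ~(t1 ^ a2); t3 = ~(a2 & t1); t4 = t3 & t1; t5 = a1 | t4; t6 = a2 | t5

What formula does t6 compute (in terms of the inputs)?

t1 = a1 | a2
t3 = ~(a2 & t1) = ~(a2 & (a1 | a2))
t4 = t3 & t1 = (~(a2 & (a1 | a2))) & (a1 | a2)
t5 = a1 | t4 = a1 | ((~(a2 & (a1 | a2))) & (a1 | a2))
t6 = a2 | t5 = a2 | (a1 | ((~(a2 & (a1 | a2))) & (a1 | a2)))

a2 | (a1 | ((~(a2 & (a1 | a2))) & (a1 | a2)))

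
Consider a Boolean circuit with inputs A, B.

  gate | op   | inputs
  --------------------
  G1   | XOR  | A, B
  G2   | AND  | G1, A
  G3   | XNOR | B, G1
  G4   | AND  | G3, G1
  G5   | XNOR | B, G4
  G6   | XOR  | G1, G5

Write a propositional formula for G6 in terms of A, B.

G1 = A XOR B
G3 = B XNOR G1 = B XNOR (A XOR B)
G4 = G3 AND G1 = (B XNOR (A XOR B)) AND (A XOR B)
G5 = B XNOR G4 = B XNOR ((B XNOR (A XOR B)) AND (A XOR B))
G6 = G1 XOR G5 = (A XOR B) XOR (B XNOR ((B XNOR (A XOR B)) AND (A XOR B)))

(A XOR B) XOR (B XNOR ((B XNOR (A XOR B)) AND (A XOR B)))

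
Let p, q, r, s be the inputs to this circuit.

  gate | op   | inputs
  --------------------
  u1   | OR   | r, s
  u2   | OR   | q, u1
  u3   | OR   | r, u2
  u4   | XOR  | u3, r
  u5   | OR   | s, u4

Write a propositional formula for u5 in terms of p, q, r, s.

s OR ((r OR (q OR (r OR s))) XOR r)

u1 = r OR s
u2 = q OR u1 = q OR (r OR s)
u3 = r OR u2 = r OR (q OR (r OR s))
u4 = u3 XOR r = (r OR (q OR (r OR s))) XOR r
u5 = s OR u4 = s OR ((r OR (q OR (r OR s))) XOR r)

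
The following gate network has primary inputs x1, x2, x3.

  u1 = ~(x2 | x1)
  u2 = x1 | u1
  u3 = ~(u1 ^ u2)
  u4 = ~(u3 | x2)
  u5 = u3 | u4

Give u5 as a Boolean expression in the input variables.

u1 = ~(x2 | x1)
u2 = x1 | u1 = x1 | (~(x2 | x1))
u3 = ~(u1 ^ u2) = ~((~(x2 | x1)) ^ (x1 | (~(x2 | x1))))
u4 = ~(u3 | x2) = ~((~((~(x2 | x1)) ^ (x1 | (~(x2 | x1))))) | x2)
u5 = u3 | u4 = (~((~(x2 | x1)) ^ (x1 | (~(x2 | x1))))) | (~((~((~(x2 | x1)) ^ (x1 | (~(x2 | x1))))) | x2))

(~((~(x2 | x1)) ^ (x1 | (~(x2 | x1))))) | (~((~((~(x2 | x1)) ^ (x1 | (~(x2 | x1))))) | x2))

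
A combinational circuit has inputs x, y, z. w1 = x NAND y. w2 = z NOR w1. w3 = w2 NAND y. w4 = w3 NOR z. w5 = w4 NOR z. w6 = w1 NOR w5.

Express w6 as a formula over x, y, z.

(x NAND y) NOR ((((z NOR (x NAND y)) NAND y) NOR z) NOR z)

w1 = x NAND y
w2 = z NOR w1 = z NOR (x NAND y)
w3 = w2 NAND y = (z NOR (x NAND y)) NAND y
w4 = w3 NOR z = ((z NOR (x NAND y)) NAND y) NOR z
w5 = w4 NOR z = (((z NOR (x NAND y)) NAND y) NOR z) NOR z
w6 = w1 NOR w5 = (x NAND y) NOR ((((z NOR (x NAND y)) NAND y) NOR z) NOR z)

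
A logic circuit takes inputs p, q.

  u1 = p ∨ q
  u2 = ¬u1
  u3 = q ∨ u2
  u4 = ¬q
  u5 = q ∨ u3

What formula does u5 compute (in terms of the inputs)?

q ∨ (q ∨ ¬(p ∨ q))

u1 = p ∨ q
u2 = ¬u1 = ¬(p ∨ q)
u3 = q ∨ u2 = q ∨ ¬(p ∨ q)
u5 = q ∨ u3 = q ∨ (q ∨ ¬(p ∨ q))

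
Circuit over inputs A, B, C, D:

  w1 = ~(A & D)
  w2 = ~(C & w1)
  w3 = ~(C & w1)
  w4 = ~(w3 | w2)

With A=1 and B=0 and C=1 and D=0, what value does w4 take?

1

w1 = ~(1 & 0) = 1
w2 = ~(1 & 1) = 0
w3 = ~(1 & 1) = 0
w4 = ~(0 | 0) = 1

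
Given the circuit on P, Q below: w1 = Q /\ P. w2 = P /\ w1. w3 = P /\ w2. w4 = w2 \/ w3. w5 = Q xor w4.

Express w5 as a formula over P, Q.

Q xor ((P /\ (Q /\ P)) \/ (P /\ (P /\ (Q /\ P))))

w1 = Q /\ P
w2 = P /\ w1 = P /\ (Q /\ P)
w3 = P /\ w2 = P /\ (P /\ (Q /\ P))
w4 = w2 \/ w3 = (P /\ (Q /\ P)) \/ (P /\ (P /\ (Q /\ P)))
w5 = Q xor w4 = Q xor ((P /\ (Q /\ P)) \/ (P /\ (P /\ (Q /\ P))))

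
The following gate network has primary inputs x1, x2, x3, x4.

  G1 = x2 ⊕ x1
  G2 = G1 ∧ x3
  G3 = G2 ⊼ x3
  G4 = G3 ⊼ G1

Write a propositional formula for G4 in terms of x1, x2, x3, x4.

G1 = x2 ⊕ x1
G2 = G1 ∧ x3 = (x2 ⊕ x1) ∧ x3
G3 = G2 ⊼ x3 = ((x2 ⊕ x1) ∧ x3) ⊼ x3
G4 = G3 ⊼ G1 = (((x2 ⊕ x1) ∧ x3) ⊼ x3) ⊼ (x2 ⊕ x1)

(((x2 ⊕ x1) ∧ x3) ⊼ x3) ⊼ (x2 ⊕ x1)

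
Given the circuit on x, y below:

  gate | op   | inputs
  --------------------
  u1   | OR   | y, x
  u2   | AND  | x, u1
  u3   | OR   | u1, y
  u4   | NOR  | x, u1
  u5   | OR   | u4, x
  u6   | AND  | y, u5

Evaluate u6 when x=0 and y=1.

0

u1 = 1 OR 0 = 1
u4 = 0 NOR 1 = 0
u5 = 0 OR 0 = 0
u6 = 1 AND 0 = 0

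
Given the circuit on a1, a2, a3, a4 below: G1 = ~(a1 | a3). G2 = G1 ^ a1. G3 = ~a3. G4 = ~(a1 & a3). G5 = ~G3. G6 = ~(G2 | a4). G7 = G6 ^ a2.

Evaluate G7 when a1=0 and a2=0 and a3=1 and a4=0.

G1 = ~(0 | 1) = 0
G2 = 0 ^ 0 = 0
G6 = ~(0 | 0) = 1
G7 = 1 ^ 0 = 1

1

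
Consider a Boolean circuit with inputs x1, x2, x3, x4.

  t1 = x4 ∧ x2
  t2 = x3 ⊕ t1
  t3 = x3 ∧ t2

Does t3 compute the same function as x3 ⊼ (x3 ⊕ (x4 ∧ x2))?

No

t1 = x4 ∧ x2
t2 = x3 ⊕ t1 = x3 ⊕ (x4 ∧ x2)
t3 = x3 ∧ t2 = x3 ∧ (x3 ⊕ (x4 ∧ x2))
At x1=0, x2=0, x3=0, x4=0: circuit gives 0, formula gives 1.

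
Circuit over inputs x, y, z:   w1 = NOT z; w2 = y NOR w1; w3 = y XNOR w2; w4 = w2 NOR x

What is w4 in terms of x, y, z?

(y NOR NOT z) NOR x

w1 = NOT z
w2 = y NOR w1 = y NOR NOT z
w4 = w2 NOR x = (y NOR NOT z) NOR x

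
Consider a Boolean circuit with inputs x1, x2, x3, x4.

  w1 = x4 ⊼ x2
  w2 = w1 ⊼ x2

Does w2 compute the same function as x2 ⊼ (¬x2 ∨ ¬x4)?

w1 = x4 ⊼ x2
w2 = w1 ⊼ x2 = (x4 ⊼ x2) ⊼ x2
At x1=0, x2=1, x3=0, x4=0: circuit gives 0, formula gives 0.
At x1=0, x2=0, x3=0, x4=0: circuit gives 1, formula gives 1.
Agrees on all 16 inputs.

Yes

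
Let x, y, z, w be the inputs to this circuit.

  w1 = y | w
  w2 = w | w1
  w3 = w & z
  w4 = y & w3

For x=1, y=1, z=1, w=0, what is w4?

w3 = 0 & 1 = 0
w4 = 1 & 0 = 0

0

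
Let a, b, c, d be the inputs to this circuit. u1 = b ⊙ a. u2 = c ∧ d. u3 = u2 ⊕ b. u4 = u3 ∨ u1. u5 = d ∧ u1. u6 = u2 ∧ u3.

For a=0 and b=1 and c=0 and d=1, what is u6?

0

u2 = 0 ∧ 1 = 0
u3 = 0 ⊕ 1 = 1
u6 = 0 ∧ 1 = 0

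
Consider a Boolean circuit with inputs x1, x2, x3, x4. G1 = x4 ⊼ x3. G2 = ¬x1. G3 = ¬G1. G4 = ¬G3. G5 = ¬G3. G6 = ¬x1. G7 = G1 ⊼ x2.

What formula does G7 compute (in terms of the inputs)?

(x4 ⊼ x3) ⊼ x2

G1 = x4 ⊼ x3
G7 = G1 ⊼ x2 = (x4 ⊼ x3) ⊼ x2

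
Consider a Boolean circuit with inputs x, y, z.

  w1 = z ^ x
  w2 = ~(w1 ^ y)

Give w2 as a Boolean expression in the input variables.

~((z ^ x) ^ y)

w1 = z ^ x
w2 = ~(w1 ^ y) = ~((z ^ x) ^ y)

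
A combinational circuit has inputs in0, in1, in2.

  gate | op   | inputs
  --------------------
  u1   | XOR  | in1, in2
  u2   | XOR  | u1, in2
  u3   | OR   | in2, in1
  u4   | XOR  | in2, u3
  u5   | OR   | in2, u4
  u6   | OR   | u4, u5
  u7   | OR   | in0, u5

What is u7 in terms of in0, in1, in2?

u3 = in2 OR in1
u4 = in2 XOR u3 = in2 XOR (in2 OR in1)
u5 = in2 OR u4 = in2 OR (in2 XOR (in2 OR in1))
u7 = in0 OR u5 = in0 OR (in2 OR (in2 XOR (in2 OR in1)))

in0 OR (in2 OR (in2 XOR (in2 OR in1)))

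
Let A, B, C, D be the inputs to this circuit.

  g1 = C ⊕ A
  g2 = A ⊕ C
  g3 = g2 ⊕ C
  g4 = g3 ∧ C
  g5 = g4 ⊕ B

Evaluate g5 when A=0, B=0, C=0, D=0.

0

g2 = 0 ⊕ 0 = 0
g3 = 0 ⊕ 0 = 0
g4 = 0 ∧ 0 = 0
g5 = 0 ⊕ 0 = 0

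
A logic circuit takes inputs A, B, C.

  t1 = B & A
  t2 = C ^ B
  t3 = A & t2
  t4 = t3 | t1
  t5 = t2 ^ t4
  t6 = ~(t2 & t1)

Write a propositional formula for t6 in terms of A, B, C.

t1 = B & A
t2 = C ^ B
t6 = ~(t2 & t1) = ~((C ^ B) & (B & A))

~((C ^ B) & (B & A))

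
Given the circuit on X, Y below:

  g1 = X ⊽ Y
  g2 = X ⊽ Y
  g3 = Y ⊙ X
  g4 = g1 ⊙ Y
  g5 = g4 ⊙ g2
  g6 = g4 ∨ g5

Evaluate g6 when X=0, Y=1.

g1 = 0 ⊽ 1 = 0
g2 = 0 ⊽ 1 = 0
g4 = 0 ⊙ 1 = 0
g5 = 0 ⊙ 0 = 1
g6 = 0 ∨ 1 = 1

1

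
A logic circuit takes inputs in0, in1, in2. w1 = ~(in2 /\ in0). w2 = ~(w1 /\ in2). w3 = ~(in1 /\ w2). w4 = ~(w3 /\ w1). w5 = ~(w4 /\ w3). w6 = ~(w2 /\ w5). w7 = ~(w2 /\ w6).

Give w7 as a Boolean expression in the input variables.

w1 = ~(in2 /\ in0)
w2 = ~(w1 /\ in2) = ~((~(in2 /\ in0)) /\ in2)
w3 = ~(in1 /\ w2) = ~(in1 /\ (~((~(in2 /\ in0)) /\ in2)))
w4 = ~(w3 /\ w1) = ~((~(in1 /\ (~((~(in2 /\ in0)) /\ in2)))) /\ (~(in2 /\ in0)))
w5 = ~(w4 /\ w3) = ~((~((~(in1 /\ (~((~(in2 /\ in0)) /\ in2)))) /\ (~(in2 /\ in0)))) /\ (~(in1 /\ (~((~(in2 /\ in0)) /\ in2)))))
w6 = ~(w2 /\ w5) = ~((~((~(in2 /\ in0)) /\ in2)) /\ (~((~((~(in1 /\ (~((~(in2 /\ in0)) /\ in2)))) /\ (~(in2 /\ in0)))) /\ (~(in1 /\ (~((~(in2 /\ in0)) /\ in2)))))))
w7 = ~(w2 /\ w6) = ~((~((~(in2 /\ in0)) /\ in2)) /\ (~((~((~(in2 /\ in0)) /\ in2)) /\ (~((~((~(in1 /\ (~((~(in2 /\ in0)) /\ in2)))) /\ (~(in2 /\ in0)))) /\ (~(in1 /\ (~((~(in2 /\ in0)) /\ in2)))))))))

~((~((~(in2 /\ in0)) /\ in2)) /\ (~((~((~(in2 /\ in0)) /\ in2)) /\ (~((~((~(in1 /\ (~((~(in2 /\ in0)) /\ in2)))) /\ (~(in2 /\ in0)))) /\ (~(in1 /\ (~((~(in2 /\ in0)) /\ in2)))))))))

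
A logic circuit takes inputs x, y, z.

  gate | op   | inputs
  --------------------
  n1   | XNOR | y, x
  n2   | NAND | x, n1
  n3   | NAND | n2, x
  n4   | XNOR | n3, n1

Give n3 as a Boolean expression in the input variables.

(x NAND (y XNOR x)) NAND x

n1 = y XNOR x
n2 = x NAND n1 = x NAND (y XNOR x)
n3 = n2 NAND x = (x NAND (y XNOR x)) NAND x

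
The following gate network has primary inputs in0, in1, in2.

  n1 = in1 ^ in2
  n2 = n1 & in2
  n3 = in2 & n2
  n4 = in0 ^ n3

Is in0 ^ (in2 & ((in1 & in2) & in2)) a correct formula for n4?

No

n1 = in1 ^ in2
n2 = n1 & in2 = (in1 ^ in2) & in2
n3 = in2 & n2 = in2 & ((in1 ^ in2) & in2)
n4 = in0 ^ n3 = in0 ^ (in2 & ((in1 ^ in2) & in2))
At in0=0, in1=0, in2=1: circuit gives 1, formula gives 0.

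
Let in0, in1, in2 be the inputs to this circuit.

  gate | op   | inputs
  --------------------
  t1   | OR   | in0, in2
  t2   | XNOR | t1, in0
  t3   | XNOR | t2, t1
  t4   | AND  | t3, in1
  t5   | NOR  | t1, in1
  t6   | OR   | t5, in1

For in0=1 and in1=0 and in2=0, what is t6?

t1 = 1 OR 0 = 1
t5 = 1 NOR 0 = 0
t6 = 0 OR 0 = 0

0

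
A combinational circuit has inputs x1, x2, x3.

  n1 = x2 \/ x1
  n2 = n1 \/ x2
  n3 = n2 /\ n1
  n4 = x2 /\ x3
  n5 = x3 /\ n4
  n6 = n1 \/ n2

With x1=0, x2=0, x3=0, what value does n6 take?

n1 = 0 \/ 0 = 0
n2 = 0 \/ 0 = 0
n6 = 0 \/ 0 = 0

0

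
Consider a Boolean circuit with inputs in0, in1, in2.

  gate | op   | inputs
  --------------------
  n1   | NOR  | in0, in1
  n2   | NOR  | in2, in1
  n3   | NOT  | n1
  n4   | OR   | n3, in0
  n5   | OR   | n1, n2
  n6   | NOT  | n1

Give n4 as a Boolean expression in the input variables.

n1 = in0 NOR in1
n3 = NOT n1 = NOT (in0 NOR in1)
n4 = n3 OR in0 = NOT (in0 NOR in1) OR in0

NOT (in0 NOR in1) OR in0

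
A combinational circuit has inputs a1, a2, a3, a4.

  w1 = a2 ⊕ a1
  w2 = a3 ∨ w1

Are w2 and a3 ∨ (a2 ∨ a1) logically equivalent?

w1 = a2 ⊕ a1
w2 = a3 ∨ w1 = a3 ∨ (a2 ⊕ a1)
At a1=1, a2=1, a3=0, a4=0: circuit gives 0, formula gives 1.

No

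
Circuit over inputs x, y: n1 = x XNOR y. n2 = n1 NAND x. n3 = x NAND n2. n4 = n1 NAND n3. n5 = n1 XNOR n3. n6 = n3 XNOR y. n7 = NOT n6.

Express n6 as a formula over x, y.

n1 = x XNOR y
n2 = n1 NAND x = (x XNOR y) NAND x
n3 = x NAND n2 = x NAND ((x XNOR y) NAND x)
n6 = n3 XNOR y = (x NAND ((x XNOR y) NAND x)) XNOR y

(x NAND ((x XNOR y) NAND x)) XNOR y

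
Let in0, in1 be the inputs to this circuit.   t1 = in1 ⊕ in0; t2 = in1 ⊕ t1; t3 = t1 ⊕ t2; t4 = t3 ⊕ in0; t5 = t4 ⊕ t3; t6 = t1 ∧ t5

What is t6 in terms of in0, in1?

t1 = in1 ⊕ in0
t2 = in1 ⊕ t1 = in1 ⊕ (in1 ⊕ in0)
t3 = t1 ⊕ t2 = (in1 ⊕ in0) ⊕ (in1 ⊕ (in1 ⊕ in0))
t4 = t3 ⊕ in0 = ((in1 ⊕ in0) ⊕ (in1 ⊕ (in1 ⊕ in0))) ⊕ in0
t5 = t4 ⊕ t3 = (((in1 ⊕ in0) ⊕ (in1 ⊕ (in1 ⊕ in0))) ⊕ in0) ⊕ ((in1 ⊕ in0) ⊕ (in1 ⊕ (in1 ⊕ in0)))
t6 = t1 ∧ t5 = (in1 ⊕ in0) ∧ ((((in1 ⊕ in0) ⊕ (in1 ⊕ (in1 ⊕ in0))) ⊕ in0) ⊕ ((in1 ⊕ in0) ⊕ (in1 ⊕ (in1 ⊕ in0))))

(in1 ⊕ in0) ∧ ((((in1 ⊕ in0) ⊕ (in1 ⊕ (in1 ⊕ in0))) ⊕ in0) ⊕ ((in1 ⊕ in0) ⊕ (in1 ⊕ (in1 ⊕ in0))))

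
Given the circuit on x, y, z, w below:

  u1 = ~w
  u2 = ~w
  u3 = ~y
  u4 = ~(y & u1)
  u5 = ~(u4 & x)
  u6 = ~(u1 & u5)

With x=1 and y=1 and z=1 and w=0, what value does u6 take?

0

u1 = ~0 = 1
u4 = ~(1 & 1) = 0
u5 = ~(0 & 1) = 1
u6 = ~(1 & 1) = 0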